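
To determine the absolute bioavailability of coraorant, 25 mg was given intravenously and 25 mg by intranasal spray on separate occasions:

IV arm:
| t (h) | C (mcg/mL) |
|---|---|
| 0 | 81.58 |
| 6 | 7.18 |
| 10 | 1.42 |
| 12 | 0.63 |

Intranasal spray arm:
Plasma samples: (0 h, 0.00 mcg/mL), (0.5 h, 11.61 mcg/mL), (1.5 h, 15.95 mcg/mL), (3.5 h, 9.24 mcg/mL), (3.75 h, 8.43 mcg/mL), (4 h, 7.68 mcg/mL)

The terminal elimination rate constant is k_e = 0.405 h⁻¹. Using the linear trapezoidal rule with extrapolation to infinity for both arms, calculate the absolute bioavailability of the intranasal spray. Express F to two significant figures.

F = 0.23

Trapezoidal AUC_0→12 (IV):
  [0→6]: (81.58+7.18)/2 × 6 = 266.28
  [6→10]: (7.18+1.42)/2 × 4 = 17.2
  [10→12]: (1.42+0.63)/2 × 2 = 2.05
  Sum = 285.53 mcg/mL·h
IV tail: 0.63/0.405 = 1.556; AUC_iv,0→∞ = 285.53 + 1.556 = 287.086 mcg/mL·h
Trapezoidal AUC_0→4 (intranasal spray):
  [0→0.5]: (0.00+11.61)/2 × 0.5 = 2.9025
  [0.5→1.5]: (11.61+15.95)/2 × 1 = 13.78
  [1.5→3.5]: (15.95+9.24)/2 × 2 = 25.19
  [3.5→3.75]: (9.24+8.43)/2 × 0.25 = 2.20875
  [3.75→4]: (8.43+7.68)/2 × 0.25 = 2.01375
  Sum = 46.095 mcg/mL·h
intranasal spray tail: 7.68/0.405 = 18.963; AUC_ev,0→∞ = 46.095 + 18.963 = 65.058 mcg/mL·h
F = (AUC_ev/D_ev)/(AUC_iv/D_iv) = (65.058/25)/(287.086/25) = 2.60232/11.48344 = 0.2266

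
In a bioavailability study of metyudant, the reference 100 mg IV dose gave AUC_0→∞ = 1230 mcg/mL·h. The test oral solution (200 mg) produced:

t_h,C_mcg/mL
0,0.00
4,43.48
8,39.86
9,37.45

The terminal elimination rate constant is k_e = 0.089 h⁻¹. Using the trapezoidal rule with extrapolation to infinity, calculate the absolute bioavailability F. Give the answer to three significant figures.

F = 0.290

Trapezoidal AUC_0→9 (oral solution):
  [0→4]: (0.00+43.48)/2 × 4 = 86.96
  [4→8]: (43.48+39.86)/2 × 4 = 166.68
  [8→9]: (39.86+37.45)/2 × 1 = 38.655
  Sum = 292.295 mcg/mL·h
Tail: C_last/k_e = 37.45/0.089 = 420.787
AUC_0→∞ (oral solution) = 292.295 + 420.787 = 713.082 mcg/mL·h
F = (AUC_ev/D_ev)/(AUC_iv/D_iv) = (713.082/200)/(1230/100) = 3.56541/12.3 = 0.2899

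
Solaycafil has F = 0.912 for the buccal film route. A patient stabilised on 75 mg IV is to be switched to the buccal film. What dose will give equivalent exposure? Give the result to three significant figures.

D_buccal = 82.2 mg

For equal systemic exposure: F × D_ev = D_iv
D_ev = D_iv / F = 75 / 0.912 = 82.2368 mg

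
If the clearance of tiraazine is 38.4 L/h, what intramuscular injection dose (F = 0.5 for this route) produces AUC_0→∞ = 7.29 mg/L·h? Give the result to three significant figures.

Dose = 560 mg

Dose = CL × AUC_0→∞ / F
     = 38.4 × 7.29 / 0.5 = 559.872 mg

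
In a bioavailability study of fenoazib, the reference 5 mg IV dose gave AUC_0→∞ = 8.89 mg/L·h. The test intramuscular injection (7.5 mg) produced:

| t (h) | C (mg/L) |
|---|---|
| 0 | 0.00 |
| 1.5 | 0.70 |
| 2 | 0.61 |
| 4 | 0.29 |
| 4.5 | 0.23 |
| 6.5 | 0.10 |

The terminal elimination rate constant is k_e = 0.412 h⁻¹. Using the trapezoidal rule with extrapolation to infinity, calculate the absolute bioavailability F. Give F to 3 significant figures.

F = 0.184

Trapezoidal AUC_0→6.5 (intramuscular injection):
  [0→1.5]: (0.00+0.70)/2 × 1.5 = 0.525
  [1.5→2]: (0.70+0.61)/2 × 0.5 = 0.3275
  [2→4]: (0.61+0.29)/2 × 2 = 0.9
  [4→4.5]: (0.29+0.23)/2 × 0.5 = 0.13
  [4.5→6.5]: (0.23+0.10)/2 × 2 = 0.33
  Sum = 2.2125 mg/L·h
Tail: C_last/k_e = 0.10/0.412 = 0.243
AUC_0→∞ (intramuscular injection) = 2.2125 + 0.243 = 2.4555 mg/L·h
F = (AUC_ev/D_ev)/(AUC_iv/D_iv) = (2.4555/7.5)/(8.89/5) = 0.3274/1.778 = 0.1841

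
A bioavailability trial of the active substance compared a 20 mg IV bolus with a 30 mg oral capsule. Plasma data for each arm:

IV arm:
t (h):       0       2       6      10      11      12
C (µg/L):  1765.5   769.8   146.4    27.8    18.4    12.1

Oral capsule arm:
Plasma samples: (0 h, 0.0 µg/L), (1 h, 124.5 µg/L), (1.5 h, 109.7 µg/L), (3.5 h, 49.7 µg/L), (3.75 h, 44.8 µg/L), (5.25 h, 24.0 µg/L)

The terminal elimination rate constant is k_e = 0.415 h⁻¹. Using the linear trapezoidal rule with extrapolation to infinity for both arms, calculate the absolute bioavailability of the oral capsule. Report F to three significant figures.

Trapezoidal AUC_0→12 (IV):
  [0→2]: (1765.5+769.8)/2 × 2 = 2535.3
  [2→6]: (769.8+146.4)/2 × 4 = 1832.4
  [6→10]: (146.4+27.8)/2 × 4 = 348.4
  [10→11]: (27.8+18.4)/2 × 1 = 23.1
  [11→12]: (18.4+12.1)/2 × 1 = 15.25
  Sum = 4754.45 µg/L·h
IV tail: 12.1/0.415 = 29.157; AUC_iv,0→∞ = 4754.45 + 29.157 = 4783.607 µg/L·h
Trapezoidal AUC_0→5.25 (oral capsule):
  [0→1]: (0.0+124.5)/2 × 1 = 62.25
  [1→1.5]: (124.5+109.7)/2 × 0.5 = 58.55
  [1.5→3.5]: (109.7+49.7)/2 × 2 = 159.4
  [3.5→3.75]: (49.7+44.8)/2 × 0.25 = 11.8125
  [3.75→5.25]: (44.8+24.0)/2 × 1.5 = 51.6
  Sum = 343.6125 µg/L·h
oral capsule tail: 24.0/0.415 = 57.831; AUC_ev,0→∞ = 343.6125 + 57.831 = 401.4435 µg/L·h
F = (AUC_ev/D_ev)/(AUC_iv/D_iv) = (401.4435/30)/(4783.607/20) = 13.38145/239.18035 = 0.0559

F = 0.0559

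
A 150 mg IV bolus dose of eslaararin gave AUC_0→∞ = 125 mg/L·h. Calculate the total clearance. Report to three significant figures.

CL = 1.20 L/h

CL = Dose_iv / AUC_0→∞
   = 150 / 125 = 1.2 L/h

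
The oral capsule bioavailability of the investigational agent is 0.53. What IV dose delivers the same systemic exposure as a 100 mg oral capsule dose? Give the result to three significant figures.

D_iv = 53.0 mg

Systemic exposure from an extravascular dose = F × D_ev, so the equivalent IV dose is F × D_ev.
D_iv = F × D_ev = 0.53 × 100 = 53 mg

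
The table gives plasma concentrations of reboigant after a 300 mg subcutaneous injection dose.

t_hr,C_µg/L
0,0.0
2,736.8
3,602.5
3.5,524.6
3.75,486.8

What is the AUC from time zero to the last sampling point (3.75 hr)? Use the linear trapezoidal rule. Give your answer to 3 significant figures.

Trapezoidal AUC_0→3.75:
  [0→2]: (0.0+736.8)/2 × 2 = 736.8
  [2→3]: (736.8+602.5)/2 × 1 = 669.65
  [3→3.5]: (602.5+524.6)/2 × 0.5 = 281.775
  [3.5→3.75]: (524.6+486.8)/2 × 0.25 = 126.425
  Sum = 1814.65 µg/L·hr

AUC = 1810 µg/L·hr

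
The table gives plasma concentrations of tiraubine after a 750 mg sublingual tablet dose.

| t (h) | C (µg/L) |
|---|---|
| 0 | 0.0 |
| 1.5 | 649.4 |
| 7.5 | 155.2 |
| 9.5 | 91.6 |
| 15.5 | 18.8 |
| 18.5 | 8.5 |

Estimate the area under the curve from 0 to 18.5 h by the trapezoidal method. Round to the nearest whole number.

AUC = 3520 µg/L·h

Trapezoidal AUC_0→18.5:
  [0→1.5]: (0.0+649.4)/2 × 1.5 = 487.05
  [1.5→7.5]: (649.4+155.2)/2 × 6 = 2413.8
  [7.5→9.5]: (155.2+91.6)/2 × 2 = 246.8
  [9.5→15.5]: (91.6+18.8)/2 × 6 = 331.2
  [15.5→18.5]: (18.8+8.5)/2 × 3 = 40.95
  Sum = 3519.8 µg/L·h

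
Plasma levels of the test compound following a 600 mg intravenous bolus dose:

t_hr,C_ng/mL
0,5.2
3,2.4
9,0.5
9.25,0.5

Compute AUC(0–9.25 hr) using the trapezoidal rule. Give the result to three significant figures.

AUC = 20.2 ng/mL·hr

Trapezoidal AUC_0→9.25:
  [0→3]: (5.2+2.4)/2 × 3 = 11.4
  [3→9]: (2.4+0.5)/2 × 6 = 8.7
  [9→9.25]: (0.5+0.5)/2 × 0.25 = 0.125
  Sum = 20.225 ng/mL·hr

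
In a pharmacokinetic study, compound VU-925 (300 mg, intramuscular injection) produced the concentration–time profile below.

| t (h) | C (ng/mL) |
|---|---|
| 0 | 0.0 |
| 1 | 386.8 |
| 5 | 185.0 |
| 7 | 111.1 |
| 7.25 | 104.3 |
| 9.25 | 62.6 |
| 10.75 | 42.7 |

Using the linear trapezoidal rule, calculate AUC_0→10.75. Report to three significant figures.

AUC = 1910 ng/mL·h

Trapezoidal AUC_0→10.75:
  [0→1]: (0.0+386.8)/2 × 1 = 193.4
  [1→5]: (386.8+185.0)/2 × 4 = 1143.6
  [5→7]: (185.0+111.1)/2 × 2 = 296.1
  [7→7.25]: (111.1+104.3)/2 × 0.25 = 26.925
  [7.25→9.25]: (104.3+62.6)/2 × 2 = 166.9
  [9.25→10.75]: (62.6+42.7)/2 × 1.5 = 78.975
  Sum = 1905.9 ng/mL·h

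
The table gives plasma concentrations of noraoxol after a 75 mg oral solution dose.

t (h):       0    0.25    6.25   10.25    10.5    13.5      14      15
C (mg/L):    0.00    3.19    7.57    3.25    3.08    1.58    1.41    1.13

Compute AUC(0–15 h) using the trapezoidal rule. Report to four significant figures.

Trapezoidal AUC_0→15:
  [0→0.25]: (0.00+3.19)/2 × 0.25 = 0.39875
  [0.25→6.25]: (3.19+7.57)/2 × 6 = 32.28
  [6.25→10.25]: (7.57+3.25)/2 × 4 = 21.64
  [10.25→10.5]: (3.25+3.08)/2 × 0.25 = 0.79125
  [10.5→13.5]: (3.08+1.58)/2 × 3 = 6.99
  [13.5→14]: (1.58+1.41)/2 × 0.5 = 0.7475
  [14→15]: (1.41+1.13)/2 × 1 = 1.27
  Sum = 64.1175 mg/L·h

AUC = 64.12 mg/L·h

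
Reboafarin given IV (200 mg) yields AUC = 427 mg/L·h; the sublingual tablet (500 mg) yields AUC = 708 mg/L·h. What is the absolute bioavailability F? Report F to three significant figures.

F = (AUC_ev / D_ev) / (AUC_iv / D_iv)
  = (708/500) / (427/200)
  = 1.416 / 2.135 = 0.6632

F = 0.663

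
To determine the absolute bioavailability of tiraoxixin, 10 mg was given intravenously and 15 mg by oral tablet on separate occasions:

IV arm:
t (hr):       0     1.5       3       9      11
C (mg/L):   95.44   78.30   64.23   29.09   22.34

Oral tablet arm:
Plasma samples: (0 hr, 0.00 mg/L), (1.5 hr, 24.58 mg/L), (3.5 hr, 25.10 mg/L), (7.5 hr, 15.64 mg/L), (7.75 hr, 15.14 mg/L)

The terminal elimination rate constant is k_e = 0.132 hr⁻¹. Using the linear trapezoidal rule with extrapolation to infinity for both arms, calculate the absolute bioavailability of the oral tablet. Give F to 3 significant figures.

Trapezoidal AUC_0→11 (IV):
  [0→1.5]: (95.44+78.30)/2 × 1.5 = 130.305
  [1.5→3]: (78.30+64.23)/2 × 1.5 = 106.8975
  [3→9]: (64.23+29.09)/2 × 6 = 279.96
  [9→11]: (29.09+22.34)/2 × 2 = 51.43
  Sum = 568.5925 mg/L·hr
IV tail: 22.34/0.132 = 169.242; AUC_iv,0→∞ = 568.5925 + 169.242 = 737.8345 mg/L·hr
Trapezoidal AUC_0→7.75 (oral tablet):
  [0→1.5]: (0.00+24.58)/2 × 1.5 = 18.435
  [1.5→3.5]: (24.58+25.10)/2 × 2 = 49.68
  [3.5→7.5]: (25.10+15.64)/2 × 4 = 81.48
  [7.5→7.75]: (15.64+15.14)/2 × 0.25 = 3.8475
  Sum = 153.4425 mg/L·hr
oral tablet tail: 15.14/0.132 = 114.697; AUC_ev,0→∞ = 153.4425 + 114.697 = 268.1395 mg/L·hr
F = (AUC_ev/D_ev)/(AUC_iv/D_iv) = (268.1395/15)/(737.8345/10) = 17.876/73.78345 = 0.2423

F = 0.242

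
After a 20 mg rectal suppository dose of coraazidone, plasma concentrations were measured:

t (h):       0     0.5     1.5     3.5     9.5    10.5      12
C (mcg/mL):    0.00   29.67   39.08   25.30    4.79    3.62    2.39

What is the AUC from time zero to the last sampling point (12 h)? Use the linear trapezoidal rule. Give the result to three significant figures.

AUC = 205 mcg/mL·h

Trapezoidal AUC_0→12:
  [0→0.5]: (0.00+29.67)/2 × 0.5 = 7.4175
  [0.5→1.5]: (29.67+39.08)/2 × 1 = 34.375
  [1.5→3.5]: (39.08+25.30)/2 × 2 = 64.38
  [3.5→9.5]: (25.30+4.79)/2 × 6 = 90.27
  [9.5→10.5]: (4.79+3.62)/2 × 1 = 4.205
  [10.5→12]: (3.62+2.39)/2 × 1.5 = 4.5075
  Sum = 205.155 mcg/mL·h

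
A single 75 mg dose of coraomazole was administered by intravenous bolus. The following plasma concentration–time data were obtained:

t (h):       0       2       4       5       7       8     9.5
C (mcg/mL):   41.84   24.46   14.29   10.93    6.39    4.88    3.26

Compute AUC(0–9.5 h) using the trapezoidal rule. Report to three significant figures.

AUC = 147 mcg/mL·h

Trapezoidal AUC_0→9.5:
  [0→2]: (41.84+24.46)/2 × 2 = 66.3
  [2→4]: (24.46+14.29)/2 × 2 = 38.75
  [4→5]: (14.29+10.93)/2 × 1 = 12.61
  [5→7]: (10.93+6.39)/2 × 2 = 17.32
  [7→8]: (6.39+4.88)/2 × 1 = 5.635
  [8→9.5]: (4.88+3.26)/2 × 1.5 = 6.105
  Sum = 146.72 mcg/mL·h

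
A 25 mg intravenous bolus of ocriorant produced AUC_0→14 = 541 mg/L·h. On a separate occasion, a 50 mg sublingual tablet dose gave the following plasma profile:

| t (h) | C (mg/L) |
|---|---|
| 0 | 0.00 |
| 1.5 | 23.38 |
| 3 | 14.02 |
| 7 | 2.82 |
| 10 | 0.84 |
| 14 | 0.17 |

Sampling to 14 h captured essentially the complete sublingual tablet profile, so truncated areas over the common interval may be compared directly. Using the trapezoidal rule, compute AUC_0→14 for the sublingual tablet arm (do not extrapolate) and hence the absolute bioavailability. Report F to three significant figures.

Trapezoidal AUC_0→14 (sublingual tablet):
  [0→1.5]: (0.00+23.38)/2 × 1.5 = 17.535
  [1.5→3]: (23.38+14.02)/2 × 1.5 = 28.05
  [3→7]: (14.02+2.82)/2 × 4 = 33.68
  [7→10]: (2.82+0.84)/2 × 3 = 5.49
  [10→14]: (0.84+0.17)/2 × 4 = 2.02
  Sum = 86.775 mg/L·h
F = (AUC_ev/D_ev)/(AUC_iv/D_iv) = (86.775/50)/(541/25) = 1.7355/21.64 = 0.0802

F = 0.0802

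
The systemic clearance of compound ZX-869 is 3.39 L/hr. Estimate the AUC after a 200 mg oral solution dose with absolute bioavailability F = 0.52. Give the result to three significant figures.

AUC_0→∞ = F × Dose / CL
        = 0.52 × 200 / 3.39 = 30.6785 mg/L·hr

AUC = 30.7 mg/L·hr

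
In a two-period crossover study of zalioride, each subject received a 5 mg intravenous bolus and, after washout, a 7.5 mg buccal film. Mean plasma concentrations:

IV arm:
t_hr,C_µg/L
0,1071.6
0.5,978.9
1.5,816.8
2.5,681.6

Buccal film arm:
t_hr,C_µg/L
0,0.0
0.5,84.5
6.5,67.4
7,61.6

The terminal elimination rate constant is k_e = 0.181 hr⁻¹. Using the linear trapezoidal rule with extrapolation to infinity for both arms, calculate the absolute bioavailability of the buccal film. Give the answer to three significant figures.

Trapezoidal AUC_0→2.5 (IV):
  [0→0.5]: (1071.6+978.9)/2 × 0.5 = 512.625
  [0.5→1.5]: (978.9+816.8)/2 × 1 = 897.85
  [1.5→2.5]: (816.8+681.6)/2 × 1 = 749.2
  Sum = 2159.675 µg/L·hr
IV tail: 681.6/0.181 = 3765.746; AUC_iv,0→∞ = 2159.675 + 3765.746 = 5925.421 µg/L·hr
Trapezoidal AUC_0→7 (buccal film):
  [0→0.5]: (0.0+84.5)/2 × 0.5 = 21.125
  [0.5→6.5]: (84.5+67.4)/2 × 6 = 455.7
  [6.5→7]: (67.4+61.6)/2 × 0.5 = 32.25
  Sum = 509.075 µg/L·hr
buccal film tail: 61.6/0.181 = 340.331; AUC_ev,0→∞ = 509.075 + 340.331 = 849.406 µg/L·hr
F = (AUC_ev/D_ev)/(AUC_iv/D_iv) = (849.406/7.5)/(5925.421/5) = 113.254/1185.0842 = 0.0956

F = 0.0956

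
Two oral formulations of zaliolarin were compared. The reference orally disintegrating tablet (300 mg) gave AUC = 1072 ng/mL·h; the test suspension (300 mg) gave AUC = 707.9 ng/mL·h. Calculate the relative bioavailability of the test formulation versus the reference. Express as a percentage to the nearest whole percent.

F_rel = (AUC_test/D_test) / (AUC_ref/D_ref)
      = (707.9/300) / (1072/300)
      = 2.35967 / 3.57333 = 0.6604 = 66.04%

F_rel = 66%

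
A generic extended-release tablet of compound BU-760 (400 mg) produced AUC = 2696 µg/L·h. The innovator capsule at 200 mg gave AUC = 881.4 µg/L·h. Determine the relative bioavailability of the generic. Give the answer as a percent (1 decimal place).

F_rel = (AUC_test/D_test) / (AUC_ref/D_ref)
      = (2696/400) / (881.4/200)
      = 6.74 / 4.407 = 1.5294 = 152.94%

F_rel = 152.9%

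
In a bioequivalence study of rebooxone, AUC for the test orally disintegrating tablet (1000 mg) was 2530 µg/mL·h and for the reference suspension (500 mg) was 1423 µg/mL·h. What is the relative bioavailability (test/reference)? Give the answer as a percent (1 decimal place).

F_rel = (AUC_test/D_test) / (AUC_ref/D_ref)
      = (2530/1000) / (1423/500)
      = 2.53 / 2.846 = 0.8890 = 88.90%

F_rel = 88.9%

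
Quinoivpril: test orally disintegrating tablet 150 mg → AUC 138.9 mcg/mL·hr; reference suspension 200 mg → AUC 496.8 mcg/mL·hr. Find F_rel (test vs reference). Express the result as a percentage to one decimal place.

F_rel = (AUC_test/D_test) / (AUC_ref/D_ref)
      = (138.9/150) / (496.8/200)
      = 0.926 / 2.484 = 0.3728 = 37.28%

F_rel = 37.3%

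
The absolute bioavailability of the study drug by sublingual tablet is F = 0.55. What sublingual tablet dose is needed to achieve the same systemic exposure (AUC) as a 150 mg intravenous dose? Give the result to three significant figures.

For equal systemic exposure: F × D_ev = D_iv
D_ev = D_iv / F = 150 / 0.55 = 272.727 mg

D_sublingual = 273 mg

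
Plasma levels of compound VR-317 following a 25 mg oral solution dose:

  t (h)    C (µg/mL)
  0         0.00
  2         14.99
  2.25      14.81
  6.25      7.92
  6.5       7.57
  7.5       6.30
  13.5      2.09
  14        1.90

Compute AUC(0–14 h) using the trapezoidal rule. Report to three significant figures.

AUC = 99.2 µg/mL·h

Trapezoidal AUC_0→14:
  [0→2]: (0.00+14.99)/2 × 2 = 14.99
  [2→2.25]: (14.99+14.81)/2 × 0.25 = 3.725
  [2.25→6.25]: (14.81+7.92)/2 × 4 = 45.46
  [6.25→6.5]: (7.92+7.57)/2 × 0.25 = 1.93625
  [6.5→7.5]: (7.57+6.30)/2 × 1 = 6.935
  [7.5→13.5]: (6.30+2.09)/2 × 6 = 25.17
  [13.5→14]: (2.09+1.90)/2 × 0.5 = 0.9975
  Sum = 99.21375 µg/mL·h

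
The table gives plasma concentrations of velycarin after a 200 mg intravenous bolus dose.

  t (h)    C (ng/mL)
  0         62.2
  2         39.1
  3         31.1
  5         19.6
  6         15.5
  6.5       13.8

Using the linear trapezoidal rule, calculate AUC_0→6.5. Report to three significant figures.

AUC = 212 ng/mL·h

Trapezoidal AUC_0→6.5:
  [0→2]: (62.2+39.1)/2 × 2 = 101.3
  [2→3]: (39.1+31.1)/2 × 1 = 35.1
  [3→5]: (31.1+19.6)/2 × 2 = 50.7
  [5→6]: (19.6+15.5)/2 × 1 = 17.55
  [6→6.5]: (15.5+13.8)/2 × 0.5 = 7.325
  Sum = 211.975 ng/mL·h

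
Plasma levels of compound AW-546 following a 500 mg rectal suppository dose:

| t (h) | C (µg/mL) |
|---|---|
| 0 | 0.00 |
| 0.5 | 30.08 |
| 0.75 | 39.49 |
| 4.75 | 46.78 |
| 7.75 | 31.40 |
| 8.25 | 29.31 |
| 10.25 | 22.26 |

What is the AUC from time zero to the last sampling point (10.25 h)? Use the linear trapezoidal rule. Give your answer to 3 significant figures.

Trapezoidal AUC_0→10.25:
  [0→0.5]: (0.00+30.08)/2 × 0.5 = 7.52
  [0.5→0.75]: (30.08+39.49)/2 × 0.25 = 8.69625
  [0.75→4.75]: (39.49+46.78)/2 × 4 = 172.54
  [4.75→7.75]: (46.78+31.40)/2 × 3 = 117.27
  [7.75→8.25]: (31.40+29.31)/2 × 0.5 = 15.1775
  [8.25→10.25]: (29.31+22.26)/2 × 2 = 51.57
  Sum = 372.77375 µg/mL·h

AUC = 373 µg/mL·h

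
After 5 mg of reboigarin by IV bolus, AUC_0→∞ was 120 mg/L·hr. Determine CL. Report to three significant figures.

CL = 0.0417 L/hr

CL = Dose_iv / AUC_0→∞
   = 5 / 120 = 0.0416667 L/hr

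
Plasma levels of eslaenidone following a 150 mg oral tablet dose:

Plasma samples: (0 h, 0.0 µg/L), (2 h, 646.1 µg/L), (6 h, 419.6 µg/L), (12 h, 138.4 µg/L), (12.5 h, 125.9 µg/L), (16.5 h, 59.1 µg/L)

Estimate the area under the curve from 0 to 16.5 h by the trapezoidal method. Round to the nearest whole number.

AUC = 4888 µg/L·h

Trapezoidal AUC_0→16.5:
  [0→2]: (0.0+646.1)/2 × 2 = 646.1
  [2→6]: (646.1+419.6)/2 × 4 = 2131.4
  [6→12]: (419.6+138.4)/2 × 6 = 1674.0
  [12→12.5]: (138.4+125.9)/2 × 0.5 = 66.075
  [12.5→16.5]: (125.9+59.1)/2 × 4 = 370.0
  Sum = 4887.575 µg/L·h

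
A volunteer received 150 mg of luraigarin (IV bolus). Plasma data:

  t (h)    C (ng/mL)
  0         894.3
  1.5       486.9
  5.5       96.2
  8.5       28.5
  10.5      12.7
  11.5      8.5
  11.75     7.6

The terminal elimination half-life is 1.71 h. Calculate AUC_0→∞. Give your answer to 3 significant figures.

Trapezoidal AUC_0→11.75:
  [0→1.5]: (894.3+486.9)/2 × 1.5 = 1035.9
  [1.5→5.5]: (486.9+96.2)/2 × 4 = 1166.2
  [5.5→8.5]: (96.2+28.5)/2 × 3 = 187.05
  [8.5→10.5]: (28.5+12.7)/2 × 2 = 41.2
  [10.5→11.5]: (12.7+8.5)/2 × 1 = 10.6
  [11.5→11.75]: (8.5+7.6)/2 × 0.25 = 2.0125
  Sum = 2442.9625 ng/mL·h
k_e = ln2 / t½ = 0.693147 / 1.71 = 0.4053 h^-1
Extrapolated tail: C_last / k_e = 7.6 / 0.4053 = 18.752
AUC_0→∞ = 2442.9625 + 18.752 = 2461.7145 ng/mL·h

AUC = 2460 ng/mL·h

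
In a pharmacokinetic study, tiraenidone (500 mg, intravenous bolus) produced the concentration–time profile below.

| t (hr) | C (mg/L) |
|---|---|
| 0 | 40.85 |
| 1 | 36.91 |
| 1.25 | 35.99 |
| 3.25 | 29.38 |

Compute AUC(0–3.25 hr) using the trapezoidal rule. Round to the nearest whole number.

AUC = 113 mg/L·hr

Trapezoidal AUC_0→3.25:
  [0→1]: (40.85+36.91)/2 × 1 = 38.88
  [1→1.25]: (36.91+35.99)/2 × 0.25 = 9.1125
  [1.25→3.25]: (35.99+29.38)/2 × 2 = 65.37
  Sum = 113.3625 mg/L·hr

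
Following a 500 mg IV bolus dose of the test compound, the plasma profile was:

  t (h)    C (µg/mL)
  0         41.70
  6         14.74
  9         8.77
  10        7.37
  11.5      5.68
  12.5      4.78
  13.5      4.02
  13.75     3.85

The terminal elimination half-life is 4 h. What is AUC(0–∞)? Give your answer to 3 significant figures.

Trapezoidal AUC_0→13.75:
  [0→6]: (41.70+14.74)/2 × 6 = 169.32
  [6→9]: (14.74+8.77)/2 × 3 = 35.265
  [9→10]: (8.77+7.37)/2 × 1 = 8.07
  [10→11.5]: (7.37+5.68)/2 × 1.5 = 9.7875
  [11.5→12.5]: (5.68+4.78)/2 × 1 = 5.23
  [12.5→13.5]: (4.78+4.02)/2 × 1 = 4.4
  [13.5→13.75]: (4.02+3.85)/2 × 0.25 = 0.98375
  Sum = 233.05625 µg/mL·h
k_e = ln2 / t½ = 0.693147 / 4 = 0.1733 h^-1
Extrapolated tail: C_last / k_e = 3.85 / 0.1733 = 22.216
AUC_0→∞ = 233.05625 + 22.216 = 255.27225 µg/mL·h

AUC = 255 µg/mL·h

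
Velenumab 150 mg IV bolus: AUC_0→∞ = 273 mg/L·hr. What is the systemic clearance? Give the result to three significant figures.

CL = Dose_iv / AUC_0→∞
   = 150 / 273 = 0.549451 L/hr

CL = 0.549 L/hr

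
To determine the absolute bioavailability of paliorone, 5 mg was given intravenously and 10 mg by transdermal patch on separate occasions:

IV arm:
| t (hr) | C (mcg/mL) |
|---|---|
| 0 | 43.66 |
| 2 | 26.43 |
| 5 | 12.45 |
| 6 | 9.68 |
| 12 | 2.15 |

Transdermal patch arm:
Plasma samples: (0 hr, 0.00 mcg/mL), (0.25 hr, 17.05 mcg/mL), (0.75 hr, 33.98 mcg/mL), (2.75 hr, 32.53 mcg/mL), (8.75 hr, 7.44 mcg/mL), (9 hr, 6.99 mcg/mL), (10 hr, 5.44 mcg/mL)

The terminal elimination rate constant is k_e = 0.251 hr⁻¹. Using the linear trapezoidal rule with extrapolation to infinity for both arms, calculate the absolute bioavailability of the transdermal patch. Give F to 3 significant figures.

F = 0.629

Trapezoidal AUC_0→12 (IV):
  [0→2]: (43.66+26.43)/2 × 2 = 70.09
  [2→5]: (26.43+12.45)/2 × 3 = 58.32
  [5→6]: (12.45+9.68)/2 × 1 = 11.065
  [6→12]: (9.68+2.15)/2 × 6 = 35.49
  Sum = 174.965 mcg/mL·hr
IV tail: 2.15/0.251 = 8.566; AUC_iv,0→∞ = 174.965 + 8.566 = 183.531 mcg/mL·hr
Trapezoidal AUC_0→10 (transdermal patch):
  [0→0.25]: (0.00+17.05)/2 × 0.25 = 2.13125
  [0.25→0.75]: (17.05+33.98)/2 × 0.5 = 12.7575
  [0.75→2.75]: (33.98+32.53)/2 × 2 = 66.51
  [2.75→8.75]: (32.53+7.44)/2 × 6 = 119.91
  [8.75→9]: (7.44+6.99)/2 × 0.25 = 1.80375
  [9→10]: (6.99+5.44)/2 × 1 = 6.215
  Sum = 209.3275 mcg/mL·hr
transdermal patch tail: 5.44/0.251 = 21.673; AUC_ev,0→∞ = 209.3275 + 21.673 = 231.0005 mcg/mL·hr
F = (AUC_ev/D_ev)/(AUC_iv/D_iv) = (231.0005/10)/(183.531/5) = 23.10005/36.7062 = 0.6293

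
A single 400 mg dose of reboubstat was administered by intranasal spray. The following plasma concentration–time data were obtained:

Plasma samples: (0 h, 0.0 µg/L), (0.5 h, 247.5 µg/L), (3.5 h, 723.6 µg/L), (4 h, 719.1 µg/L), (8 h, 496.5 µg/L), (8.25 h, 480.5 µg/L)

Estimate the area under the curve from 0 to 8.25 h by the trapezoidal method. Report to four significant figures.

Trapezoidal AUC_0→8.25:
  [0→0.5]: (0.0+247.5)/2 × 0.5 = 61.875
  [0.5→3.5]: (247.5+723.6)/2 × 3 = 1456.65
  [3.5→4]: (723.6+719.1)/2 × 0.5 = 360.675
  [4→8]: (719.1+496.5)/2 × 4 = 2431.2
  [8→8.25]: (496.5+480.5)/2 × 0.25 = 122.125
  Sum = 4432.525 µg/L·h

AUC = 4433 µg/L·h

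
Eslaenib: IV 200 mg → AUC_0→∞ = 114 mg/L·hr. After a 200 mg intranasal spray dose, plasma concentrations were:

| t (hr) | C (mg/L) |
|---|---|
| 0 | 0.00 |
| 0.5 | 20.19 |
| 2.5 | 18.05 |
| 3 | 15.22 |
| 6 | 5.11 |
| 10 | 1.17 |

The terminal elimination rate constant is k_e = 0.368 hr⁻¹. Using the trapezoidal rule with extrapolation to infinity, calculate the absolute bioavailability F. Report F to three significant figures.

Trapezoidal AUC_0→10 (intranasal spray):
  [0→0.5]: (0.00+20.19)/2 × 0.5 = 5.0475
  [0.5→2.5]: (20.19+18.05)/2 × 2 = 38.24
  [2.5→3]: (18.05+15.22)/2 × 0.5 = 8.3175
  [3→6]: (15.22+5.11)/2 × 3 = 30.495
  [6→10]: (5.11+1.17)/2 × 4 = 12.56
  Sum = 94.66 mg/L·hr
Tail: C_last/k_e = 1.17/0.368 = 3.179
AUC_0→∞ (intranasal spray) = 94.66 + 3.179 = 97.839 mg/L·hr
F = (AUC_ev/D_ev)/(AUC_iv/D_iv) = (97.839/200)/(114/200) = 0.489195/0.57 = 0.8582

F = 0.858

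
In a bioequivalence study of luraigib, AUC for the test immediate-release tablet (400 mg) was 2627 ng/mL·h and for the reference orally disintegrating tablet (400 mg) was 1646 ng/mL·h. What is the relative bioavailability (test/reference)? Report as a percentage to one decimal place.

F_rel = 159.6%

F_rel = (AUC_test/D_test) / (AUC_ref/D_ref)
      = (2627/400) / (1646/400)
      = 6.5675 / 4.115 = 1.5960 = 159.60%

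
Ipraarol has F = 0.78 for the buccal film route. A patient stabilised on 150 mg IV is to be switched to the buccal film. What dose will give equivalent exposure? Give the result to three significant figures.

For equal systemic exposure: F × D_ev = D_iv
D_ev = D_iv / F = 150 / 0.78 = 192.308 mg

D_buccal = 192 mg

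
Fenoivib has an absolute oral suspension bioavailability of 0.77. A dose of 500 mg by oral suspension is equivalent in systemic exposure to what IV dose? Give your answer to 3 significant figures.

Systemic exposure from an extravascular dose = F × D_ev, so the equivalent IV dose is F × D_ev.
D_iv = F × D_ev = 0.77 × 500 = 385 mg

D_iv = 385 mg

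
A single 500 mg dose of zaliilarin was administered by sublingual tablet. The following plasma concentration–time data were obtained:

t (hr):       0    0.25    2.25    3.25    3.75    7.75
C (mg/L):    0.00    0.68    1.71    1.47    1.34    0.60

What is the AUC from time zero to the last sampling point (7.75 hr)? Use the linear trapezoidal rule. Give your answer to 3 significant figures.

AUC = 8.65 mg/L·hr

Trapezoidal AUC_0→7.75:
  [0→0.25]: (0.00+0.68)/2 × 0.25 = 0.085
  [0.25→2.25]: (0.68+1.71)/2 × 2 = 2.39
  [2.25→3.25]: (1.71+1.47)/2 × 1 = 1.59
  [3.25→3.75]: (1.47+1.34)/2 × 0.5 = 0.7025
  [3.75→7.75]: (1.34+0.60)/2 × 4 = 3.88
  Sum = 8.6475 mg/L·hr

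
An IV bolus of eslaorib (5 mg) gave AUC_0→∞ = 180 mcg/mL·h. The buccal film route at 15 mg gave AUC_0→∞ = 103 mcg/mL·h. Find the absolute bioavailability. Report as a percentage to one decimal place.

F = (AUC_ev / D_ev) / (AUC_iv / D_iv)
  = (103/15) / (180/5)
  = 6.86667 / 36 = 0.1907
  = 19.07%

F = 19.1%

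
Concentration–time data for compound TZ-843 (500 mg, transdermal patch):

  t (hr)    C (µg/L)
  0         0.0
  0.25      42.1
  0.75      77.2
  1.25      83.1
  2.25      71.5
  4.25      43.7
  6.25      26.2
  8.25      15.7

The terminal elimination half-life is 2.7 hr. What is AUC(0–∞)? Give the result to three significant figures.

AUC = 441 µg/L·hr

Trapezoidal AUC_0→8.25:
  [0→0.25]: (0.0+42.1)/2 × 0.25 = 5.2625
  [0.25→0.75]: (42.1+77.2)/2 × 0.5 = 29.825
  [0.75→1.25]: (77.2+83.1)/2 × 0.5 = 40.075
  [1.25→2.25]: (83.1+71.5)/2 × 1 = 77.3
  [2.25→4.25]: (71.5+43.7)/2 × 2 = 115.2
  [4.25→6.25]: (43.7+26.2)/2 × 2 = 69.9
  [6.25→8.25]: (26.2+15.7)/2 × 2 = 41.9
  Sum = 379.4625 µg/L·hr
k_e = ln2 / t½ = 0.693147 / 2.7 = 0.2567 hr^-1
Extrapolated tail: C_last / k_e = 15.7 / 0.2567 = 61.161
AUC_0→∞ = 379.4625 + 61.161 = 440.6235 µg/L·hr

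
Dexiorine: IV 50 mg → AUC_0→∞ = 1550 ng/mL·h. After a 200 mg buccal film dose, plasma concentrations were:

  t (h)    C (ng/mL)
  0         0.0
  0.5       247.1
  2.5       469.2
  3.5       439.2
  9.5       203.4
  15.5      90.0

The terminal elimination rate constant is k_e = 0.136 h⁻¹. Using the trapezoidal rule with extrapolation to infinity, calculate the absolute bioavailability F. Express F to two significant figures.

Trapezoidal AUC_0→15.5 (buccal film):
  [0→0.5]: (0.0+247.1)/2 × 0.5 = 61.775
  [0.5→2.5]: (247.1+469.2)/2 × 2 = 716.3
  [2.5→3.5]: (469.2+439.2)/2 × 1 = 454.2
  [3.5→9.5]: (439.2+203.4)/2 × 6 = 1927.8
  [9.5→15.5]: (203.4+90.0)/2 × 6 = 880.2
  Sum = 4040.275 ng/mL·h
Tail: C_last/k_e = 90.0/0.136 = 661.765
AUC_0→∞ (buccal film) = 4040.275 + 661.765 = 4702.04 ng/mL·h
F = (AUC_ev/D_ev)/(AUC_iv/D_iv) = (4702.04/200)/(1550/50) = 23.5102/31 = 0.7584

F = 0.76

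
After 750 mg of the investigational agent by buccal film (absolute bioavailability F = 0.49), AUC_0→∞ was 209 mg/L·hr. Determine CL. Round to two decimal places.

CL = F × Dose / AUC_0→∞
   = 0.49 × 750 / 209 = 1.75837 L/hr

CL = 1.76 L/hr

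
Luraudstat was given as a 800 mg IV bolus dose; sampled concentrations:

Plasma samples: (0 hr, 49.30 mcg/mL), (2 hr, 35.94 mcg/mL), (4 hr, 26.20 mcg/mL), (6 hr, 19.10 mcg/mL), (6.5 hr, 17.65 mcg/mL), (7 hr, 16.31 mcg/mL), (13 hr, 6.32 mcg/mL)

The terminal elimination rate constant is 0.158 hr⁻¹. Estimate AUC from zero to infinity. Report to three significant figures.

Trapezoidal AUC_0→13:
  [0→2]: (49.30+35.94)/2 × 2 = 85.24
  [2→4]: (35.94+26.20)/2 × 2 = 62.14
  [4→6]: (26.20+19.10)/2 × 2 = 45.3
  [6→6.5]: (19.10+17.65)/2 × 0.5 = 9.1875
  [6.5→7]: (17.65+16.31)/2 × 0.5 = 8.49
  [7→13]: (16.31+6.32)/2 × 6 = 67.89
  Sum = 278.2475 mcg/mL·hr
Extrapolated tail: C_last / k_e = 6.32 / 0.158 = 40.000
AUC_0→∞ = 278.2475 + 40.000 = 318.2475 mcg/mL·hr

AUC = 318 mcg/mL·hr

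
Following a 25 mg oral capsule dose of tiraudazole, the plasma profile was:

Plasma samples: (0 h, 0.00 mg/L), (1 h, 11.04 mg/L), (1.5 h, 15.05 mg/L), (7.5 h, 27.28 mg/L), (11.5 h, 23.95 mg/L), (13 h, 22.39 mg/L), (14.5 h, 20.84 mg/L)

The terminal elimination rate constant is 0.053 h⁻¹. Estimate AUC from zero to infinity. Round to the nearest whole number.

Trapezoidal AUC_0→14.5:
  [0→1]: (0.00+11.04)/2 × 1 = 5.52
  [1→1.5]: (11.04+15.05)/2 × 0.5 = 6.5225
  [1.5→7.5]: (15.05+27.28)/2 × 6 = 126.99
  [7.5→11.5]: (27.28+23.95)/2 × 4 = 102.46
  [11.5→13]: (23.95+22.39)/2 × 1.5 = 34.755
  [13→14.5]: (22.39+20.84)/2 × 1.5 = 32.4225
  Sum = 308.67 mg/L·h
Extrapolated tail: C_last / k_e = 20.84 / 0.053 = 393.208
AUC_0→∞ = 308.67 + 393.208 = 701.878 mg/L·h

AUC = 702 mg/L·h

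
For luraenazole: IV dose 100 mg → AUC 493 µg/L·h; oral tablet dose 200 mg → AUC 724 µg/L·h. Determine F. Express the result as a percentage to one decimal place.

F = 73.4%

F = (AUC_ev / D_ev) / (AUC_iv / D_iv)
  = (724/200) / (493/100)
  = 3.62 / 4.93 = 0.7343
  = 73.43%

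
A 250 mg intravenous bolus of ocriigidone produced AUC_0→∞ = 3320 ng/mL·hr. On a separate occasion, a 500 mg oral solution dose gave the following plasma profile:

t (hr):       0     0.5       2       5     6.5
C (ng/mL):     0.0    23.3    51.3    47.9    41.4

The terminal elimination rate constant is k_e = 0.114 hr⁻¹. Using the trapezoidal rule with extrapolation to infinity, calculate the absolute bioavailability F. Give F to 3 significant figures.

Trapezoidal AUC_0→6.5 (oral solution):
  [0→0.5]: (0.0+23.3)/2 × 0.5 = 5.825
  [0.5→2]: (23.3+51.3)/2 × 1.5 = 55.95
  [2→5]: (51.3+47.9)/2 × 3 = 148.8
  [5→6.5]: (47.9+41.4)/2 × 1.5 = 66.975
  Sum = 277.55 ng/mL·hr
Tail: C_last/k_e = 41.4/0.114 = 363.158
AUC_0→∞ (oral solution) = 277.55 + 363.158 = 640.708 ng/mL·hr
F = (AUC_ev/D_ev)/(AUC_iv/D_iv) = (640.708/500)/(3320/250) = 1.281416/13.28 = 0.0965

F = 0.0965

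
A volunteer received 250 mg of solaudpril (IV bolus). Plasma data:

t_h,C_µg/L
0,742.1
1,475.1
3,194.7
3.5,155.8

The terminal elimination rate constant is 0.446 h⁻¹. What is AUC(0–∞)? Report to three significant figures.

AUC = 1720 µg/L·h

Trapezoidal AUC_0→3.5:
  [0→1]: (742.1+475.1)/2 × 1 = 608.6
  [1→3]: (475.1+194.7)/2 × 2 = 669.8
  [3→3.5]: (194.7+155.8)/2 × 0.5 = 87.625
  Sum = 1366.025 µg/L·h
Extrapolated tail: C_last / k_e = 155.8 / 0.446 = 349.327
AUC_0→∞ = 1366.025 + 349.327 = 1715.352 µg/L·h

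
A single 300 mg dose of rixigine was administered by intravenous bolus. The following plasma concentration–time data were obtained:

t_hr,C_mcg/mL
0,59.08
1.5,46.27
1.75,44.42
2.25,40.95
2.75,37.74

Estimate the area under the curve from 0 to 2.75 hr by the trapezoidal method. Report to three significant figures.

Trapezoidal AUC_0→2.75:
  [0→1.5]: (59.08+46.27)/2 × 1.5 = 79.0125
  [1.5→1.75]: (46.27+44.42)/2 × 0.25 = 11.33625
  [1.75→2.25]: (44.42+40.95)/2 × 0.5 = 21.3425
  [2.25→2.75]: (40.95+37.74)/2 × 0.5 = 19.6725
  Sum = 131.36375 mcg/mL·hr

AUC = 131 mcg/mL·hr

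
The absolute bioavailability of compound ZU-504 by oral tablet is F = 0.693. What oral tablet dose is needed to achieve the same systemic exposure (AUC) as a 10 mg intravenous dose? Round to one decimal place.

For equal systemic exposure: F × D_ev = D_iv
D_ev = D_iv / F = 10 / 0.693 = 14.43 mg

D_oral = 14.4 mg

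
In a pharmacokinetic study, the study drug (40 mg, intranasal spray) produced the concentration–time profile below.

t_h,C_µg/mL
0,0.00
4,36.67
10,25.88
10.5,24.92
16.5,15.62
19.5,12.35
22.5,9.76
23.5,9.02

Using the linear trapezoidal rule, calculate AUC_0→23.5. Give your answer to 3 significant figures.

AUC = 480 µg/mL·h

Trapezoidal AUC_0→23.5:
  [0→4]: (0.00+36.67)/2 × 4 = 73.34
  [4→10]: (36.67+25.88)/2 × 6 = 187.65
  [10→10.5]: (25.88+24.92)/2 × 0.5 = 12.7
  [10.5→16.5]: (24.92+15.62)/2 × 6 = 121.62
  [16.5→19.5]: (15.62+12.35)/2 × 3 = 41.955
  [19.5→22.5]: (12.35+9.76)/2 × 3 = 33.165
  [22.5→23.5]: (9.76+9.02)/2 × 1 = 9.39
  Sum = 479.82 µg/mL·h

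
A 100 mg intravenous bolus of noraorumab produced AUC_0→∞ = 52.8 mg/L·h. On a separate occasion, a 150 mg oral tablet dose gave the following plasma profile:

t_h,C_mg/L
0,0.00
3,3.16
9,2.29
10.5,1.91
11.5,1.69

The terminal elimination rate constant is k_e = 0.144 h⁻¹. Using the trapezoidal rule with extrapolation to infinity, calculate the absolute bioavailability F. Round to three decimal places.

Trapezoidal AUC_0→11.5 (oral tablet):
  [0→3]: (0.00+3.16)/2 × 3 = 4.74
  [3→9]: (3.16+2.29)/2 × 6 = 16.35
  [9→10.5]: (2.29+1.91)/2 × 1.5 = 3.15
  [10.5→11.5]: (1.91+1.69)/2 × 1 = 1.8
  Sum = 26.04 mg/L·h
Tail: C_last/k_e = 1.69/0.144 = 11.736
AUC_0→∞ (oral tablet) = 26.04 + 11.736 = 37.776 mg/L·h
F = (AUC_ev/D_ev)/(AUC_iv/D_iv) = (37.776/150)/(52.8/100) = 0.25184/0.528 = 0.4770

F = 0.477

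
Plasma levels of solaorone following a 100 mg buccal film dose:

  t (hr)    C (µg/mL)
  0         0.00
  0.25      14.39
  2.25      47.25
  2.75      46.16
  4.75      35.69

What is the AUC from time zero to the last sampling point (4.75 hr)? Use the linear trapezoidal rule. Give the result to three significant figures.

AUC = 169 µg/mL·hr

Trapezoidal AUC_0→4.75:
  [0→0.25]: (0.00+14.39)/2 × 0.25 = 1.79875
  [0.25→2.25]: (14.39+47.25)/2 × 2 = 61.64
  [2.25→2.75]: (47.25+46.16)/2 × 0.5 = 23.3525
  [2.75→4.75]: (46.16+35.69)/2 × 2 = 81.85
  Sum = 168.64125 µg/mL·hr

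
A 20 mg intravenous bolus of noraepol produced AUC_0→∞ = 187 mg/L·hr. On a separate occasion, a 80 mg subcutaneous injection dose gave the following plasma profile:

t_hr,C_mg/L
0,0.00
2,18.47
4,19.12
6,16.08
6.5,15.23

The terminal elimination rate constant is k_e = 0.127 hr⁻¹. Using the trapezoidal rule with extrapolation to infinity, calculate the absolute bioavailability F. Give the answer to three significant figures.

Trapezoidal AUC_0→6.5 (subcutaneous injection):
  [0→2]: (0.00+18.47)/2 × 2 = 18.47
  [2→4]: (18.47+19.12)/2 × 2 = 37.59
  [4→6]: (19.12+16.08)/2 × 2 = 35.2
  [6→6.5]: (16.08+15.23)/2 × 0.5 = 7.8275
  Sum = 99.0875 mg/L·hr
Tail: C_last/k_e = 15.23/0.127 = 119.921
AUC_0→∞ (subcutaneous injection) = 99.0875 + 119.921 = 219.0085 mg/L·hr
F = (AUC_ev/D_ev)/(AUC_iv/D_iv) = (219.0085/80)/(187/20) = 2.73761/9.35 = 0.2928

F = 0.293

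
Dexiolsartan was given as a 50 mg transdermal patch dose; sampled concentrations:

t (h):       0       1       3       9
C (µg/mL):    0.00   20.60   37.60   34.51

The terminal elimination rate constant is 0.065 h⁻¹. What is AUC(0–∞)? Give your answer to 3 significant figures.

Trapezoidal AUC_0→9:
  [0→1]: (0.00+20.60)/2 × 1 = 10.3
  [1→3]: (20.60+37.60)/2 × 2 = 58.2
  [3→9]: (37.60+34.51)/2 × 6 = 216.33
  Sum = 284.83 µg/mL·h
Extrapolated tail: C_last / k_e = 34.51 / 0.065 = 530.923
AUC_0→∞ = 284.83 + 530.923 = 815.753 µg/mL·h

AUC = 816 µg/mL·h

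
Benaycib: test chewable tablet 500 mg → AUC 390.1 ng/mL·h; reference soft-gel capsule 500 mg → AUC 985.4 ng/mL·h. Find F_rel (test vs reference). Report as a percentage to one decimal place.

F_rel = 39.6%

F_rel = (AUC_test/D_test) / (AUC_ref/D_ref)
      = (390.1/500) / (985.4/500)
      = 0.7802 / 1.9708 = 0.3959 = 39.59%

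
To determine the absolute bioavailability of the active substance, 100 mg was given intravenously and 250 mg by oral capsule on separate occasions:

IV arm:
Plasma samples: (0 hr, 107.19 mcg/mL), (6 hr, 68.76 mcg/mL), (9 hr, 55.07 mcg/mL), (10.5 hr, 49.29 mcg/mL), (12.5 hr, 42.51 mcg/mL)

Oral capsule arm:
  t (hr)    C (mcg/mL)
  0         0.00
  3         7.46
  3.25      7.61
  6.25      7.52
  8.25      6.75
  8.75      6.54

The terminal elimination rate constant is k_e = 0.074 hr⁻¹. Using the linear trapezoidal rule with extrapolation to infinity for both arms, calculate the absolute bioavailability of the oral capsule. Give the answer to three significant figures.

Trapezoidal AUC_0→12.5 (IV):
  [0→6]: (107.19+68.76)/2 × 6 = 527.85
  [6→9]: (68.76+55.07)/2 × 3 = 185.745
  [9→10.5]: (55.07+49.29)/2 × 1.5 = 78.27
  [10.5→12.5]: (49.29+42.51)/2 × 2 = 91.8
  Sum = 883.665 mcg/mL·hr
IV tail: 42.51/0.074 = 574.459; AUC_iv,0→∞ = 883.665 + 574.459 = 1458.124 mcg/mL·hr
Trapezoidal AUC_0→8.75 (oral capsule):
  [0→3]: (0.00+7.46)/2 × 3 = 11.19
  [3→3.25]: (7.46+7.61)/2 × 0.25 = 1.88375
  [3.25→6.25]: (7.61+7.52)/2 × 3 = 22.695
  [6.25→8.25]: (7.52+6.75)/2 × 2 = 14.27
  [8.25→8.75]: (6.75+6.54)/2 × 0.5 = 3.3225
  Sum = 53.36125 mcg/mL·hr
oral capsule tail: 6.54/0.074 = 88.378; AUC_ev,0→∞ = 53.36125 + 88.378 = 141.73925 mcg/mL·hr
F = (AUC_ev/D_ev)/(AUC_iv/D_iv) = (141.73925/250)/(1458.124/100) = 0.566957/14.58124 = 0.0389

F = 0.0389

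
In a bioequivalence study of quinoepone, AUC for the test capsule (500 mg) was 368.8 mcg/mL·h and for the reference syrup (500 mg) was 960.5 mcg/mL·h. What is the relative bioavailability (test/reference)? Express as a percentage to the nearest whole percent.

F_rel = (AUC_test/D_test) / (AUC_ref/D_ref)
      = (368.8/500) / (960.5/500)
      = 0.7376 / 1.921 = 0.3840 = 38.40%

F_rel = 38%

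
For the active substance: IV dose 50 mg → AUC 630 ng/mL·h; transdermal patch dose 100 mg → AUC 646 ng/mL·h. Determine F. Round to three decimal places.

F = 0.513

F = (AUC_ev / D_ev) / (AUC_iv / D_iv)
  = (646/100) / (630/50)
  = 6.46 / 12.6 = 0.5127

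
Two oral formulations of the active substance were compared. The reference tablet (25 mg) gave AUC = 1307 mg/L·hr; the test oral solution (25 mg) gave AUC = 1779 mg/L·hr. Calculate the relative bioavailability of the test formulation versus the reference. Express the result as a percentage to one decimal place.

F_rel = 136.1%

F_rel = (AUC_test/D_test) / (AUC_ref/D_ref)
      = (1779/25) / (1307/25)
      = 71.16 / 52.28 = 1.3611 = 136.11%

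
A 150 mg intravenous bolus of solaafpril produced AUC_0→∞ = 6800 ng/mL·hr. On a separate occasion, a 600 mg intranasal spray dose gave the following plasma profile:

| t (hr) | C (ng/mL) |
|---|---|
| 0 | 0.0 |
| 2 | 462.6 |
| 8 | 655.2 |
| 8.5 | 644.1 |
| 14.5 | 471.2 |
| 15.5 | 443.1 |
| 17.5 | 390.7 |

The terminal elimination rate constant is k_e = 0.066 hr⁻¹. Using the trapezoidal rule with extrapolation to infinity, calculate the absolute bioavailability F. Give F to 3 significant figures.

F = 0.540

Trapezoidal AUC_0→17.5 (intranasal spray):
  [0→2]: (0.0+462.6)/2 × 2 = 462.6
  [2→8]: (462.6+655.2)/2 × 6 = 3353.4
  [8→8.5]: (655.2+644.1)/2 × 0.5 = 324.825
  [8.5→14.5]: (644.1+471.2)/2 × 6 = 3345.9
  [14.5→15.5]: (471.2+443.1)/2 × 1 = 457.15
  [15.5→17.5]: (443.1+390.7)/2 × 2 = 833.8
  Sum = 8777.675 ng/mL·hr
Tail: C_last/k_e = 390.7/0.066 = 5919.697
AUC_0→∞ (intranasal spray) = 8777.675 + 5919.697 = 14697.372 ng/mL·hr
F = (AUC_ev/D_ev)/(AUC_iv/D_iv) = (14697.372/600)/(6800/150) = 24.49562/45.3333 = 0.5403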